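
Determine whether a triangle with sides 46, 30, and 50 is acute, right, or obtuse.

acute

Compare the square of the longest side to the sum of squares of the other two: 30² + 46² = 3016 > 2500 = 50².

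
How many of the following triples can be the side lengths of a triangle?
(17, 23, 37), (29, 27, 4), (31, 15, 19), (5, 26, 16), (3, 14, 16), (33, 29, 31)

5

(17,23,37): 17+23 > 37 → valid
(4,27,29): 4+27 > 29 → valid
(15,19,31): 15+19 > 31 → valid
(5,16,26): 5+16 ≤ 26 → not valid
(3,14,16): 3+14 > 16 → valid
(29,31,33): 29+31 > 33 → valid
5 of the 6 triples form a triangle.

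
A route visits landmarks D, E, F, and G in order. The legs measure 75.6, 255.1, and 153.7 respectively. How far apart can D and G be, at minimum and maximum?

25.8 ≤ DG ≤ 484.4

The maximum is all hops collinear in one direction: 75.6 + 255.1 + 153.7 = 484.4.
The longest hop is 255.1; the others sum to 229.3. Folding the others back against it leaves at least 255.1 − 229.3 = 25.8.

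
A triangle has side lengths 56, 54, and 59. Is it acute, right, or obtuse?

acute

Compare the square of the longest side to the sum of squares of the other two: 54² + 56² = 6052 > 3481 = 59².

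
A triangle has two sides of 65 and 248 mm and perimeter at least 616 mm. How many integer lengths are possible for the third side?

Triangle inequality: 183 < x < 313. Perimeter ≥ 616 gives x ≥ 616 − 65 − 248 = 303.
So 303 ≤ x < 313; integers 303 through 312: 10 values.

10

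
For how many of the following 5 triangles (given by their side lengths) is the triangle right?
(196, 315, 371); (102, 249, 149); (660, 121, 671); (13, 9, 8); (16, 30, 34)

3

(196,315,371): 196²+315² = 137641 = 371² → right
(102,249,149): 102²+149² = 32605 < 62001 = 249² → obtuse
(660,121,671): 121²+660² = 450241 = 671² → right
(13,9,8): 8²+9² = 145 < 169 = 13² → obtuse
(16,30,34): 16²+30² = 1156 = 34² → right
3 of the 5 are right.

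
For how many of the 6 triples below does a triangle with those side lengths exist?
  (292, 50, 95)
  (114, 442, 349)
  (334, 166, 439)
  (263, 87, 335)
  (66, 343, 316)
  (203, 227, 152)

(50,95,292): 50+95 ≤ 292 → not valid
(114,349,442): 114+349 > 442 → valid
(166,334,439): 166+334 > 439 → valid
(87,263,335): 87+263 > 335 → valid
(66,316,343): 66+316 > 343 → valid
(152,203,227): 152+203 > 227 → valid
5 of the 6 triples form a triangle.

5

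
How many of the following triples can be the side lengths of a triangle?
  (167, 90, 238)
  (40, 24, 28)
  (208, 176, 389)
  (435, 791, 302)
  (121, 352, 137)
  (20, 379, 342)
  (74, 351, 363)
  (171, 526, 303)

3

(90,167,238): 90+167 > 238 → valid
(24,28,40): 24+28 > 40 → valid
(176,208,389): 176+208 ≤ 389 → not valid
(302,435,791): 302+435 ≤ 791 → not valid
(121,137,352): 121+137 ≤ 352 → not valid
(20,342,379): 20+342 ≤ 379 → not valid
(74,351,363): 74+351 > 363 → valid
(171,303,526): 171+303 ≤ 526 → not valid
3 of the 8 triples form a triangle.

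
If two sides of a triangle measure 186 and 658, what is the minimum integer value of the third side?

473

The third side must be strictly greater than |186 − 658| = 472.
The smallest integer above 472 is 473.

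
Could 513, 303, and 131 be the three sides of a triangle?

No

The longest side is 513, but the other two sum to only 434.
434 < 513, so the triangle inequality fails.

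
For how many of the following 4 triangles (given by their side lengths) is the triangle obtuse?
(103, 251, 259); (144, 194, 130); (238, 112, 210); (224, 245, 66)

1

(103,251,259): 103²+251² = 73610 > 67081 = 259² → acute
(144,194,130): 130²+144² = 37636 = 194² → right
(238,112,210): 112²+210² = 56644 = 238² → right
(224,245,66): 66²+224² = 54532 < 60025 = 245² → obtuse
1 of the 4 is obtuse.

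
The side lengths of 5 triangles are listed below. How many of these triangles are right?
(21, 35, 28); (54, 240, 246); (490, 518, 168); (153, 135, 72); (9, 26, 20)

(21,35,28): 21²+28² = 1225 = 35² → right
(54,240,246): 54²+240² = 60516 = 246² → right
(490,518,168): 168²+490² = 268324 = 518² → right
(153,135,72): 72²+135² = 23409 = 153² → right
(9,26,20): 9²+20² = 481 < 676 = 26² → obtuse
4 of the 5 are right.

4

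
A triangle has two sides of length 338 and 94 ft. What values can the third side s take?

By the triangle inequality, s must be less than 338 + 94 = 432 and greater than |338 − 94| = 244.

244 < s < 432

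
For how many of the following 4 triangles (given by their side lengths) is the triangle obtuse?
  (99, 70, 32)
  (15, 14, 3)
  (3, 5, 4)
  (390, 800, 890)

(99,70,32): 32²+70² = 5924 < 9801 = 99² → obtuse
(15,14,3): 3²+14² = 205 < 225 = 15² → obtuse
(3,5,4): 3²+4² = 25 = 5² → right
(390,800,890): 390²+800² = 792100 = 890² → right
2 of the 4 are obtuse.

2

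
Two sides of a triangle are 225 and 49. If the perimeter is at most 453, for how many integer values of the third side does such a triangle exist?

Triangle inequality: 176 < x < 274. Perimeter ≤ 453 gives x ≤ 453 − 225 − 49 = 179.
So 176 < x ≤ 179; integers 177 through 179: 3 values.

3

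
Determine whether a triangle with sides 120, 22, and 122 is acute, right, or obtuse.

right

Compare the square of the longest side to the sum of squares of the other two: 22² + 120² = 14884 = 122².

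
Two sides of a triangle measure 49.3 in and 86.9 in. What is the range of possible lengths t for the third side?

By the triangle inequality, t must be less than 49.3 + 86.9 = 136.2 and greater than |49.3 − 86.9| = 37.6.

37.6 < t < 136.2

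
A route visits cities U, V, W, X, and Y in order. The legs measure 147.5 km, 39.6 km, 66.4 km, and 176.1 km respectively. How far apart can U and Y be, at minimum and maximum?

0 ≤ UY ≤ 429.6 km

The maximum is all hops collinear in one direction: 147.5 + 39.6 + 66.4 + 176.1 = 429.6.
The longest hop is 176.1; the others sum to 253.5. Since 176.1 ≤ 253.5, the path can fold back on itself completely, so the minimum distance is 0.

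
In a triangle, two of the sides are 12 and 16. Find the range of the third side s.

By the triangle inequality, s must be less than 12 + 16 = 28 and greater than |12 − 16| = 4.

4 < s < 28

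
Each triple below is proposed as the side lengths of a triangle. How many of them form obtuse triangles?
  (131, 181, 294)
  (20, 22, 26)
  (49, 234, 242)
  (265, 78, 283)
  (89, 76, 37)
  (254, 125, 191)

(131,181,294): 131²+181² = 49922 < 86436 = 294² → obtuse
(20,22,26): 20²+22² = 884 > 676 = 26² → acute
(49,234,242): 49²+234² = 57157 < 58564 = 242² → obtuse
(265,78,283): 78²+265² = 76309 < 80089 = 283² → obtuse
(89,76,37): 37²+76² = 7145 < 7921 = 89² → obtuse
(254,125,191): 125²+191² = 52106 < 64516 = 254² → obtuse
5 of the 6 are obtuse.

5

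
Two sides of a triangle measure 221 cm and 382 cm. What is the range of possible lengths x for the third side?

By the triangle inequality, x must be less than 221 + 382 = 603 and greater than |221 − 382| = 161.

161 < x < 603 (cm)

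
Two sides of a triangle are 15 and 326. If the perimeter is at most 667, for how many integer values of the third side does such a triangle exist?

15

Triangle inequality: 311 < x < 341. Perimeter ≤ 667 gives x ≤ 667 − 15 − 326 = 326.
So 311 < x ≤ 326; integers 312 through 326: 15 values.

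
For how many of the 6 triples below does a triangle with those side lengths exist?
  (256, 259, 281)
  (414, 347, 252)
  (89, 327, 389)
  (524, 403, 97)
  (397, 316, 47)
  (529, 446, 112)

(256,259,281): 256+259 > 281 → valid
(252,347,414): 252+347 > 414 → valid
(89,327,389): 89+327 > 389 → valid
(97,403,524): 97+403 ≤ 524 → not valid
(47,316,397): 47+316 ≤ 397 → not valid
(112,446,529): 112+446 > 529 → valid
4 of the 6 triples form a triangle.

4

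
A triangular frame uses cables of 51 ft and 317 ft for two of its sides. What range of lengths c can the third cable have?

266 < c < 368 (ft)

By the triangle inequality, c must be less than 51 + 317 = 368 and greater than |51 − 317| = 266.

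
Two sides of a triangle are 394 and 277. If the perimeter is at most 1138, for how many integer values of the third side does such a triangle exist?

Triangle inequality: 117 < x < 671. Perimeter ≤ 1138 gives x ≤ 1138 − 394 − 277 = 467.
So 117 < x ≤ 467; integers 118 through 467: 350 values.

350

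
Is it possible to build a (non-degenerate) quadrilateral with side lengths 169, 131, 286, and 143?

Yes

A quadrilateral exists iff every side is shorter than the sum of the others — equivalently, the longest side is less than the sum of the rest.
Longest side 286 < 443 (sum of the remaining 3), so yes.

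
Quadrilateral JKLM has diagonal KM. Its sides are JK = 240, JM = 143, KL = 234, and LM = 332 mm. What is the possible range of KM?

From triangle JKM: |240 − 143| < KM < 240 + 143, i.e. 97 < KM < 383.
From triangle LKM: 98 < KM < 566.
Both must hold, so KM lies in the intersection.

98 < KM < 383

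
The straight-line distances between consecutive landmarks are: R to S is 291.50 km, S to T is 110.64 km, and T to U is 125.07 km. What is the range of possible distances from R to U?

55.79 ≤ RU ≤ 527.21 km

The maximum is all hops collinear in one direction: 291.50 + 110.64 + 125.07 = 527.21.
The longest hop is 291.50; the others sum to 235.71. Folding the others back against it leaves at least 291.50 − 235.71 = 55.79.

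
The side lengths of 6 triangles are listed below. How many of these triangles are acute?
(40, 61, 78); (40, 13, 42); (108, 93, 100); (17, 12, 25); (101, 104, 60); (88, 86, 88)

(40,61,78): 40²+61² = 5321 < 6084 = 78² → obtuse
(40,13,42): 13²+40² = 1769 > 1764 = 42² → acute
(108,93,100): 93²+100² = 18649 > 11664 = 108² → acute
(17,12,25): 12²+17² = 433 < 625 = 25² → obtuse
(101,104,60): 60²+101² = 13801 > 10816 = 104² → acute
(88,86,88): 86²+88² = 15140 > 7744 = 88² → acute
4 of the 6 are acute.

4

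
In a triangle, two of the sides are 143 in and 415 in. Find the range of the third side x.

272 < x < 558

By the triangle inequality, x must be less than 143 + 415 = 558 and greater than |143 − 415| = 272.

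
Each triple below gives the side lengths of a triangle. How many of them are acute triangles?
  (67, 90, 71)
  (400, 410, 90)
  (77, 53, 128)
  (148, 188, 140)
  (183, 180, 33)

(67,90,71): 67²+71² = 9530 > 8100 = 90² → acute
(400,410,90): 90²+400² = 168100 = 410² → right
(77,53,128): 53²+77² = 8738 < 16384 = 128² → obtuse
(148,188,140): 140²+148² = 41504 > 35344 = 188² → acute
(183,180,33): 33²+180² = 33489 = 183² → right
2 of the 5 are acute.

2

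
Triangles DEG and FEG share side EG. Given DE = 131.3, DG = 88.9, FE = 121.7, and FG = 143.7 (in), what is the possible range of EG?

42.4 < EG < 220.2

From triangle DEG: |131.3 − 88.9| < EG < 131.3 + 88.9, i.e. 42.4 < EG < 220.2.
From triangle FEG: 22.0 < EG < 265.4.
Both must hold, so EG lies in the intersection.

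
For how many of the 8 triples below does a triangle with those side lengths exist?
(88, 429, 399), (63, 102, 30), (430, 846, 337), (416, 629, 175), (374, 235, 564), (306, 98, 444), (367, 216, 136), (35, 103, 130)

(88,399,429): 88+399 > 429 → valid
(30,63,102): 30+63 ≤ 102 → not valid
(337,430,846): 337+430 ≤ 846 → not valid
(175,416,629): 175+416 ≤ 629 → not valid
(235,374,564): 235+374 > 564 → valid
(98,306,444): 98+306 ≤ 444 → not valid
(136,216,367): 136+216 ≤ 367 → not valid
(35,103,130): 35+103 > 130 → valid
3 of the 8 triples form a triangle.

3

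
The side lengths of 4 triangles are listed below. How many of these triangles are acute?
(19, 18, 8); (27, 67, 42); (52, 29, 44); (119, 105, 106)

(19,18,8): 8²+18² = 388 > 361 = 19² → acute
(27,67,42): 27²+42² = 2493 < 4489 = 67² → obtuse
(52,29,44): 29²+44² = 2777 > 2704 = 52² → acute
(119,105,106): 105²+106² = 22261 > 14161 = 119² → acute
3 of the 4 are acute.

3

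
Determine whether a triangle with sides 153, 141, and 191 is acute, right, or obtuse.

Compare the square of the longest side to the sum of squares of the other two: 141² + 153² = 43290 > 36481 = 191².

acute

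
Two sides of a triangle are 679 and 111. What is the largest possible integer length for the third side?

789

The third side must be strictly less than 679 + 111 = 790.
The largest integer below 790 is 789.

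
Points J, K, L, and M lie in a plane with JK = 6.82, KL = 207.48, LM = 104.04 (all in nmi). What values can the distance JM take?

96.62 ≤ JM ≤ 318.34 nmi

The maximum is all hops collinear in one direction: 6.82 + 207.48 + 104.04 = 318.34.
The longest hop is 207.48; the others sum to 110.86. Folding the others back against it leaves at least 207.48 − 110.86 = 96.62.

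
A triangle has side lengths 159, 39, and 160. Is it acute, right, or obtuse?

acute

Compare the square of the longest side to the sum of squares of the other two: 39² + 159² = 26802 > 25600 = 160².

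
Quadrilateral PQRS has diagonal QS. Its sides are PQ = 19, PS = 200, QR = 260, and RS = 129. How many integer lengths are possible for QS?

37

From triangle PQS: 181 < QS < 219.
From triangle RQS: 131 < QS < 389.
Intersection: 181 < QS < 219, so integers 182 through 218: 37 values.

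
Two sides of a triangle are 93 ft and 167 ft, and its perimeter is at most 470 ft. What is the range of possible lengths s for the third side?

Triangle inequality alone gives 74 < s < 260.
The perimeter condition gives s ≤ 470 − 93 − 167 = 210.
Intersecting the two: 74 < s ≤ 210.

74 < s ≤ 210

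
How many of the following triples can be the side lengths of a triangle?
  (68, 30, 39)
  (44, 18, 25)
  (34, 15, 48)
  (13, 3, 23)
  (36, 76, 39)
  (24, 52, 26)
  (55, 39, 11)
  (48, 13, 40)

3

(30,39,68): 30+39 > 68 → valid
(18,25,44): 18+25 ≤ 44 → not valid
(15,34,48): 15+34 > 48 → valid
(3,13,23): 3+13 ≤ 23 → not valid
(36,39,76): 36+39 ≤ 76 → not valid
(24,26,52): 24+26 ≤ 52 → not valid
(11,39,55): 11+39 ≤ 55 → not valid
(13,40,48): 13+40 > 48 → valid
3 of the 8 triples form a triangle.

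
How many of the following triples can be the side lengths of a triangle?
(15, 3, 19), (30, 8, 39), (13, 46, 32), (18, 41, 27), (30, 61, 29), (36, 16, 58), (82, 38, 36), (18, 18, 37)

1

(3,15,19): 3+15 ≤ 19 → not valid
(8,30,39): 8+30 ≤ 39 → not valid
(13,32,46): 13+32 ≤ 46 → not valid
(18,27,41): 18+27 > 41 → valid
(29,30,61): 29+30 ≤ 61 → not valid
(16,36,58): 16+36 ≤ 58 → not valid
(36,38,82): 36+38 ≤ 82 → not valid
(18,18,37): 18+18 ≤ 37 → not valid
1 of the 8 triples forms a triangle.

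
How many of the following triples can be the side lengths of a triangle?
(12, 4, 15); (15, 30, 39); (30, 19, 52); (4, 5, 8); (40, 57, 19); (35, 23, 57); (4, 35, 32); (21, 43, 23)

7

(4,12,15): 4+12 > 15 → valid
(15,30,39): 15+30 > 39 → valid
(19,30,52): 19+30 ≤ 52 → not valid
(4,5,8): 4+5 > 8 → valid
(19,40,57): 19+40 > 57 → valid
(23,35,57): 23+35 > 57 → valid
(4,32,35): 4+32 > 35 → valid
(21,23,43): 21+23 > 43 → valid
7 of the 8 triples form a triangle.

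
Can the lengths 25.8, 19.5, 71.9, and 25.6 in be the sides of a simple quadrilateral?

For a quadrilateral, each side must be shorter than the sum of the others.
Here the longest side is 71.9, but the remaining 3 sides sum to only 70.9.

No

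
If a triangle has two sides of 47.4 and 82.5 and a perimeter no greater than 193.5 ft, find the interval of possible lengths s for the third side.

Triangle inequality alone gives 35.1 < s < 129.9.
The perimeter condition gives s ≤ 193.5 − 47.4 − 82.5 = 63.6.
Intersecting the two: 35.1 < s ≤ 63.6.

35.1 < s ≤ 63.6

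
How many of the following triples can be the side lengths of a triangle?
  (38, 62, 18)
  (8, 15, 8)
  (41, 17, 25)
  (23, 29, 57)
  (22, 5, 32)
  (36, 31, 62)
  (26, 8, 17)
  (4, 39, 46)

(18,38,62): 18+38 ≤ 62 → not valid
(8,8,15): 8+8 > 15 → valid
(17,25,41): 17+25 > 41 → valid
(23,29,57): 23+29 ≤ 57 → not valid
(5,22,32): 5+22 ≤ 32 → not valid
(31,36,62): 31+36 > 62 → valid
(8,17,26): 8+17 ≤ 26 → not valid
(4,39,46): 4+39 ≤ 46 → not valid
3 of the 8 triples form a triangle.

3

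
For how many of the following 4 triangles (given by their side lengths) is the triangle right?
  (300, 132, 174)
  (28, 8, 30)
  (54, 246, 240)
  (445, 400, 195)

2

(300,132,174): 132²+174² = 47700 < 90000 = 300² → obtuse
(28,8,30): 8²+28² = 848 < 900 = 30² → obtuse
(54,246,240): 54²+240² = 60516 = 246² → right
(445,400,195): 195²+400² = 198025 = 445² → right
2 of the 4 are right.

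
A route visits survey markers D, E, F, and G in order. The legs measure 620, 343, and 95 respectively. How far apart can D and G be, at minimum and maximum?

The maximum is all hops collinear in one direction: 620 + 343 + 95 = 1058.
The longest hop is 620; the others sum to 438. Folding the others back against it leaves at least 620 − 438 = 182.

182 ≤ DG ≤ 1058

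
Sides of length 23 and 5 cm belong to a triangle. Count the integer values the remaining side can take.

9

The third side lies in the open interval (18, 28).
Integers from 19 to 27 inclusive: 27 − 19 + 1 = 9.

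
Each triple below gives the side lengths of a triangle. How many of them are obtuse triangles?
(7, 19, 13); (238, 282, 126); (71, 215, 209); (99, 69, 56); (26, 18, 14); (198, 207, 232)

4

(7,19,13): 7²+13² = 218 < 361 = 19² → obtuse
(238,282,126): 126²+238² = 72520 < 79524 = 282² → obtuse
(71,215,209): 71²+209² = 48722 > 46225 = 215² → acute
(99,69,56): 56²+69² = 7897 < 9801 = 99² → obtuse
(26,18,14): 14²+18² = 520 < 676 = 26² → obtuse
(198,207,232): 198²+207² = 82053 > 53824 = 232² → acute
4 of the 6 are obtuse.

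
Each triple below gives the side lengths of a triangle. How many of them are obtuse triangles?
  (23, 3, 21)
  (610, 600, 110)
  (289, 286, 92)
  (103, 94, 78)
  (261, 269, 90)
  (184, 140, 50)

(23,3,21): 3²+21² = 450 < 529 = 23² → obtuse
(610,600,110): 110²+600² = 372100 = 610² → right
(289,286,92): 92²+286² = 90260 > 83521 = 289² → acute
(103,94,78): 78²+94² = 14920 > 10609 = 103² → acute
(261,269,90): 90²+261² = 76221 > 72361 = 269² → acute
(184,140,50): 50²+140² = 22100 < 33856 = 184² → obtuse
2 of the 6 are obtuse.

2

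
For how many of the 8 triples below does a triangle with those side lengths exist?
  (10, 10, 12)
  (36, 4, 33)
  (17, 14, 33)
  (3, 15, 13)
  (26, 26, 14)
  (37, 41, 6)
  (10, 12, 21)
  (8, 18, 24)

7

(10,10,12): 10+10 > 12 → valid
(4,33,36): 4+33 > 36 → valid
(14,17,33): 14+17 ≤ 33 → not valid
(3,13,15): 3+13 > 15 → valid
(14,26,26): 14+26 > 26 → valid
(6,37,41): 6+37 > 41 → valid
(10,12,21): 10+12 > 21 → valid
(8,18,24): 8+18 > 24 → valid
7 of the 8 triples form a triangle.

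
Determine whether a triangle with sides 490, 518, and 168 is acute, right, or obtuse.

right

Compare the square of the longest side to the sum of squares of the other two: 168² + 490² = 268324 = 518².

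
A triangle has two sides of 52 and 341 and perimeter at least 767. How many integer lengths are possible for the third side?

Triangle inequality: 289 < x < 393. Perimeter ≥ 767 gives x ≥ 767 − 52 − 341 = 374.
So 374 ≤ x < 393; integers 374 through 392: 19 values.

19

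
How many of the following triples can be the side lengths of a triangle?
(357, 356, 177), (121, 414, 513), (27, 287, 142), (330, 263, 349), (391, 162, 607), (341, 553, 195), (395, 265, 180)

(177,356,357): 177+356 > 357 → valid
(121,414,513): 121+414 > 513 → valid
(27,142,287): 27+142 ≤ 287 → not valid
(263,330,349): 263+330 > 349 → valid
(162,391,607): 162+391 ≤ 607 → not valid
(195,341,553): 195+341 ≤ 553 → not valid
(180,265,395): 180+265 > 395 → valid
4 of the 7 triples form a triangle.

4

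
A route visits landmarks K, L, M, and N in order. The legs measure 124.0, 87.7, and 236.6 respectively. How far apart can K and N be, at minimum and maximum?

24.9 ≤ KN ≤ 448.3

The maximum is all hops collinear in one direction: 124.0 + 87.7 + 236.6 = 448.3.
The longest hop is 236.6; the others sum to 211.7. Folding the others back against it leaves at least 236.6 − 211.7 = 24.9.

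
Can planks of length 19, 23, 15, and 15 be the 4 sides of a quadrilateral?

A quadrilateral exists iff every side is shorter than the sum of the others — equivalently, the longest side is less than the sum of the rest.
Longest side 23 < 49 (sum of the remaining 3), so yes.

Yes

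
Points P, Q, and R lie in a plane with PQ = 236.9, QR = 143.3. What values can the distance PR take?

By the triangle inequality, |236.9 − 143.3| ≤ PR ≤ 236.9 + 143.3.

93.6 ≤ PR ≤ 380.2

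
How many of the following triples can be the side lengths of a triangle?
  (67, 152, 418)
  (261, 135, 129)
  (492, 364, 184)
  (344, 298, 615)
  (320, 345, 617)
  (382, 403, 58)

(67,152,418): 67+152 ≤ 418 → not valid
(129,135,261): 129+135 > 261 → valid
(184,364,492): 184+364 > 492 → valid
(298,344,615): 298+344 > 615 → valid
(320,345,617): 320+345 > 617 → valid
(58,382,403): 58+382 > 403 → valid
5 of the 6 triples form a triangle.

5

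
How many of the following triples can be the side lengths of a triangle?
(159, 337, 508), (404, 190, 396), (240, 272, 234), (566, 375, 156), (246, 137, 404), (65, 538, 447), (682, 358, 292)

(159,337,508): 159+337 ≤ 508 → not valid
(190,396,404): 190+396 > 404 → valid
(234,240,272): 234+240 > 272 → valid
(156,375,566): 156+375 ≤ 566 → not valid
(137,246,404): 137+246 ≤ 404 → not valid
(65,447,538): 65+447 ≤ 538 → not valid
(292,358,682): 292+358 ≤ 682 → not valid
2 of the 7 triples form a triangle.

2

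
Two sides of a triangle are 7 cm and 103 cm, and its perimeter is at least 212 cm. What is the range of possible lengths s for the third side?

Triangle inequality alone gives 96 < s < 110.
The perimeter condition gives s ≥ 212 − 7 − 103 = 102.
Intersecting the two: 102 ≤ s < 110.

102 ≤ s < 110 cm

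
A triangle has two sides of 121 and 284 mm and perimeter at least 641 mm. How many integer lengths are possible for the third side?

169

Triangle inequality: 163 < x < 405. Perimeter ≥ 641 gives x ≥ 641 − 121 − 284 = 236.
So 236 ≤ x < 405; integers 236 through 404: 169 values.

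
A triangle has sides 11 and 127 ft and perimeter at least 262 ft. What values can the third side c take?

Triangle inequality alone gives 116 < c < 138.
The perimeter condition gives c ≥ 262 − 11 − 127 = 124.
Intersecting the two: 124 ≤ c < 138.

124 ≤ c < 138 ft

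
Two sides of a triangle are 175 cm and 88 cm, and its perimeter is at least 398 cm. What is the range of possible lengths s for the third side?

Triangle inequality alone gives 87 < s < 263.
The perimeter condition gives s ≥ 398 − 175 − 88 = 135.
Intersecting the two: 135 ≤ s < 263.

135 ≤ s < 263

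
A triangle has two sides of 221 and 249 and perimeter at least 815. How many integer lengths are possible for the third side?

Triangle inequality: 28 < x < 470. Perimeter ≥ 815 gives x ≥ 815 − 221 − 249 = 345.
So 345 ≤ x < 470; integers 345 through 469: 125 values.

125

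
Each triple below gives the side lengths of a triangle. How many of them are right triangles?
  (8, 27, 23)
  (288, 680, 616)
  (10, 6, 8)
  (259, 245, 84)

3

(8,27,23): 8²+23² = 593 < 729 = 27² → obtuse
(288,680,616): 288²+616² = 462400 = 680² → right
(10,6,8): 6²+8² = 100 = 10² → right
(259,245,84): 84²+245² = 67081 = 259² → right
3 of the 4 are right.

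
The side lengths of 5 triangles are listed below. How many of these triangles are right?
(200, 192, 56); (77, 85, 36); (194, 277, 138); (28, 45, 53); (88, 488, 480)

4

(200,192,56): 56²+192² = 40000 = 200² → right
(77,85,36): 36²+77² = 7225 = 85² → right
(194,277,138): 138²+194² = 56680 < 76729 = 277² → obtuse
(28,45,53): 28²+45² = 2809 = 53² → right
(88,488,480): 88²+480² = 238144 = 488² → right
4 of the 5 are right.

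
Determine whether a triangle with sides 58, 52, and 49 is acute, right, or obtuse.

Compare the square of the longest side to the sum of squares of the other two: 49² + 52² = 5105 > 3364 = 58².

acute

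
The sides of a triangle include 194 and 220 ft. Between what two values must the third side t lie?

By the triangle inequality, t must be less than 194 + 220 = 414 and greater than |194 − 220| = 26.

26 < t < 414 (ft)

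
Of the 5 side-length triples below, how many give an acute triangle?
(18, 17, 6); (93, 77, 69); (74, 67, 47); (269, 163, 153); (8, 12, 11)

4

(18,17,6): 6²+17² = 325 > 324 = 18² → acute
(93,77,69): 69²+77² = 10690 > 8649 = 93² → acute
(74,67,47): 47²+67² = 6698 > 5476 = 74² → acute
(269,163,153): 153²+163² = 49978 < 72361 = 269² → obtuse
(8,12,11): 8²+11² = 185 > 144 = 12² → acute
4 of the 5 are acute.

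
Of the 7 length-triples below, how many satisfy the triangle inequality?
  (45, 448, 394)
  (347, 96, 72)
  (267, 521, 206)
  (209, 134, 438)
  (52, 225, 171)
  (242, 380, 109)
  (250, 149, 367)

(45,394,448): 45+394 ≤ 448 → not valid
(72,96,347): 72+96 ≤ 347 → not valid
(206,267,521): 206+267 ≤ 521 → not valid
(134,209,438): 134+209 ≤ 438 → not valid
(52,171,225): 52+171 ≤ 225 → not valid
(109,242,380): 109+242 ≤ 380 → not valid
(149,250,367): 149+250 > 367 → valid
1 of the 7 triples forms a triangle.

1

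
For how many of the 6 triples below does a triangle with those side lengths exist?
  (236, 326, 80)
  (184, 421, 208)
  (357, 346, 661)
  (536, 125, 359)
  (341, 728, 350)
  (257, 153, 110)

(80,236,326): 80+236 ≤ 326 → not valid
(184,208,421): 184+208 ≤ 421 → not valid
(346,357,661): 346+357 > 661 → valid
(125,359,536): 125+359 ≤ 536 → not valid
(341,350,728): 341+350 ≤ 728 → not valid
(110,153,257): 110+153 > 257 → valid
2 of the 6 triples form a triangle.

2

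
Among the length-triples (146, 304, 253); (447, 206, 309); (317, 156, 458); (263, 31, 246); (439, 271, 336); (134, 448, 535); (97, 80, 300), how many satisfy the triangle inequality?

6

(146,253,304): 146+253 > 304 → valid
(206,309,447): 206+309 > 447 → valid
(156,317,458): 156+317 > 458 → valid
(31,246,263): 31+246 > 263 → valid
(271,336,439): 271+336 > 439 → valid
(134,448,535): 134+448 > 535 → valid
(80,97,300): 80+97 ≤ 300 → not valid
6 of the 7 triples form a triangle.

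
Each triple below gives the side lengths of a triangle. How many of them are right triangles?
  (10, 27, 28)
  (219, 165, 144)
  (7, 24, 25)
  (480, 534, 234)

3

(10,27,28): 10²+27² = 829 > 784 = 28² → acute
(219,165,144): 144²+165² = 47961 = 219² → right
(7,24,25): 7²+24² = 625 = 25² → right
(480,534,234): 234²+480² = 285156 = 534² → right
3 of the 4 are right.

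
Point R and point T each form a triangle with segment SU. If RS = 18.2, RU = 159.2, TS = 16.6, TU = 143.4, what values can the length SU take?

From triangle RSU: |18.2 − 159.2| < SU < 18.2 + 159.2, i.e. 141.0 < SU < 177.4.
From triangle TSU: 126.8 < SU < 160.0.
Both must hold, so SU lies in the intersection.

141.0 < SU < 160.0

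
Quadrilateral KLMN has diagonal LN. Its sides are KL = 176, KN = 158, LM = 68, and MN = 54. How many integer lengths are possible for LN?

From triangle KLN: 18 < LN < 334.
From triangle MLN: 14 < LN < 122.
Intersection: 18 < LN < 122, so integers 19 through 121: 103 values.

103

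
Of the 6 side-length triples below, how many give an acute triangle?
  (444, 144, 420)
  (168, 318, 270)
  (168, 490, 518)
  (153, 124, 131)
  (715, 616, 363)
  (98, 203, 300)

1

(444,144,420): 144²+420² = 197136 = 444² → right
(168,318,270): 168²+270² = 101124 = 318² → right
(168,490,518): 168²+490² = 268324 = 518² → right
(153,124,131): 124²+131² = 32537 > 23409 = 153² → acute
(715,616,363): 363²+616² = 511225 = 715² → right
(98,203,300): 98²+203² = 50813 < 90000 = 300² → obtuse
1 of the 6 is acute.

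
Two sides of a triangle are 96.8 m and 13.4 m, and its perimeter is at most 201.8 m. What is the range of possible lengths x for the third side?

83.4 < x ≤ 91.6 m

Triangle inequality alone gives 83.4 < x < 110.2.
The perimeter condition gives x ≤ 201.8 − 96.8 − 13.4 = 91.6.
Intersecting the two: 83.4 < x ≤ 91.6.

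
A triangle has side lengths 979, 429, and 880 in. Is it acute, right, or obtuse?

Compare the square of the longest side to the sum of squares of the other two: 429² + 880² = 958441 = 979².

right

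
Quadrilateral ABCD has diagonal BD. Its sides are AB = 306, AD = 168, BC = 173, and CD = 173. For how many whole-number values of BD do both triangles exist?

207

From triangle ABD: 138 < BD < 474.
From triangle CBD: 0 < BD < 346.
Intersection: 138 < BD < 346, so integers 139 through 345: 207 values.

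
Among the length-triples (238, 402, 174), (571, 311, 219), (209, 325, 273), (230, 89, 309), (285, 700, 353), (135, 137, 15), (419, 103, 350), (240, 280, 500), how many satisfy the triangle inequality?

(174,238,402): 174+238 > 402 → valid
(219,311,571): 219+311 ≤ 571 → not valid
(209,273,325): 209+273 > 325 → valid
(89,230,309): 89+230 > 309 → valid
(285,353,700): 285+353 ≤ 700 → not valid
(15,135,137): 15+135 > 137 → valid
(103,350,419): 103+350 > 419 → valid
(240,280,500): 240+280 > 500 → valid
6 of the 8 triples form a triangle.

6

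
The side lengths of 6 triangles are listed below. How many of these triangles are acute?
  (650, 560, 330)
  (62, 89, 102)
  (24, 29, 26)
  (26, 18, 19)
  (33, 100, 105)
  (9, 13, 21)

(650,560,330): 330²+560² = 422500 = 650² → right
(62,89,102): 62²+89² = 11765 > 10404 = 102² → acute
(24,29,26): 24²+26² = 1252 > 841 = 29² → acute
(26,18,19): 18²+19² = 685 > 676 = 26² → acute
(33,100,105): 33²+100² = 11089 > 11025 = 105² → acute
(9,13,21): 9²+13² = 250 < 441 = 21² → obtuse
4 of the 6 are acute.

4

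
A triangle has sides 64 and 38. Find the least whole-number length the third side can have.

27

The third side must be strictly greater than |64 − 38| = 26.
The smallest integer above 26 is 27.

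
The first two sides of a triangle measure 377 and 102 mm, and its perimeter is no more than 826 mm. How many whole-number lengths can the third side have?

72

Triangle inequality: 275 < x < 479. Perimeter ≤ 826 gives x ≤ 826 − 377 − 102 = 347.
So 275 < x ≤ 347; integers 276 through 347: 72 values.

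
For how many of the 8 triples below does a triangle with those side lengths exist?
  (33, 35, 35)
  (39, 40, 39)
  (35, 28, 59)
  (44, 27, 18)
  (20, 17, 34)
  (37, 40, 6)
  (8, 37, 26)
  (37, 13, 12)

6

(33,35,35): 33+35 > 35 → valid
(39,39,40): 39+39 > 40 → valid
(28,35,59): 28+35 > 59 → valid
(18,27,44): 18+27 > 44 → valid
(17,20,34): 17+20 > 34 → valid
(6,37,40): 6+37 > 40 → valid
(8,26,37): 8+26 ≤ 37 → not valid
(12,13,37): 12+13 ≤ 37 → not valid
6 of the 8 triples form a triangle.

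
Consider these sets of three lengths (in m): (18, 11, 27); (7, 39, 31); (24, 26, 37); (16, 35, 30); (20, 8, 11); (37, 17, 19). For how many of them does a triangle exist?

(11,18,27): 11+18 > 27 → valid
(7,31,39): 7+31 ≤ 39 → not valid
(24,26,37): 24+26 > 37 → valid
(16,30,35): 16+30 > 35 → valid
(8,11,20): 8+11 ≤ 20 → not valid
(17,19,37): 17+19 ≤ 37 → not valid
3 of the 6 triples form a triangle.

3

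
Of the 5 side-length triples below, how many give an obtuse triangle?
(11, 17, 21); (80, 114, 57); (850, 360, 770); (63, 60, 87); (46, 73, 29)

3

(11,17,21): 11²+17² = 410 < 441 = 21² → obtuse
(80,114,57): 57²+80² = 9649 < 12996 = 114² → obtuse
(850,360,770): 360²+770² = 722500 = 850² → right
(63,60,87): 60²+63² = 7569 = 87² → right
(46,73,29): 29²+46² = 2957 < 5329 = 73² → obtuse
3 of the 5 are obtuse.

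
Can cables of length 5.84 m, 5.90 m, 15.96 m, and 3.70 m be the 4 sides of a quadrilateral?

For a quadrilateral, each side must be shorter than the sum of the others.
Here the longest side is 15.96, but the remaining 3 sides sum to only 15.44.

No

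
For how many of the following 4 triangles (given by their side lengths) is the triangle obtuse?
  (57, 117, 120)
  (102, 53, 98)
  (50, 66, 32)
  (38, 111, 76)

(57,117,120): 57²+117² = 16938 > 14400 = 120² → acute
(102,53,98): 53²+98² = 12413 > 10404 = 102² → acute
(50,66,32): 32²+50² = 3524 < 4356 = 66² → obtuse
(38,111,76): 38²+76² = 7220 < 12321 = 111² → obtuse
2 of the 4 are obtuse.

2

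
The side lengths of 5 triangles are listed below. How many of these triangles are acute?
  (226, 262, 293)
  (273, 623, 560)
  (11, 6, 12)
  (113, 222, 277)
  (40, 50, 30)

(226,262,293): 226²+262² = 119720 > 85849 = 293² → acute
(273,623,560): 273²+560² = 388129 = 623² → right
(11,6,12): 6²+11² = 157 > 144 = 12² → acute
(113,222,277): 113²+222² = 62053 < 76729 = 277² → obtuse
(40,50,30): 30²+40² = 2500 = 50² → right
2 of the 5 are acute.

2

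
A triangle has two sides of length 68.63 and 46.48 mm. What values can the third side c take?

By the triangle inequality, c must be less than 68.63 + 46.48 = 115.11 and greater than |68.63 − 46.48| = 22.15.

22.15 < c < 115.11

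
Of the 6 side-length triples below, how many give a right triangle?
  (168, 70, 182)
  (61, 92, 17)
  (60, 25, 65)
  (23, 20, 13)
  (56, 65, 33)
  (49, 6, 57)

3

(168,70,182): 70²+168² = 33124 = 182² → right
(61,92,17): 17+61 ≤ 92, not a triangle
(60,25,65): 25²+60² = 4225 = 65² → right
(23,20,13): 13²+20² = 569 > 529 = 23² → acute
(56,65,33): 33²+56² = 4225 = 65² → right
(49,6,57): 6+49 ≤ 57, not a triangle
3 of the 6 are right.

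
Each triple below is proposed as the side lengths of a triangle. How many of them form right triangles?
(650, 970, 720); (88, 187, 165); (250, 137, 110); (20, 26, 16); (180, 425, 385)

(650,970,720): 650²+720² = 940900 = 970² → right
(88,187,165): 88²+165² = 34969 = 187² → right
(250,137,110): 110+137 ≤ 250, not a triangle
(20,26,16): 16²+20² = 656 < 676 = 26² → obtuse
(180,425,385): 180²+385² = 180625 = 425² → right
3 of the 5 are right.

3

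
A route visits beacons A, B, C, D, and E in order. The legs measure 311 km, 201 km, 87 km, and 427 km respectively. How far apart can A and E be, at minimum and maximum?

0 ≤ AE ≤ 1026 km

The maximum is all hops collinear in one direction: 311 + 201 + 87 + 427 = 1026.
The longest hop is 427; the others sum to 599. Since 427 ≤ 599, the path can fold back on itself completely, so the minimum distance is 0.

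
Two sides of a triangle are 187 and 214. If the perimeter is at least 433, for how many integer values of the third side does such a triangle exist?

Triangle inequality: 27 < x < 401. Perimeter ≥ 433 gives x ≥ 433 − 187 − 214 = 32.
So 32 ≤ x < 401; integers 32 through 400: 369 values.

369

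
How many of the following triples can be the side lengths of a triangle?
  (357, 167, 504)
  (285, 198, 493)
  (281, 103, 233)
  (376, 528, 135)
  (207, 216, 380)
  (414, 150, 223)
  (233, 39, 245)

(167,357,504): 167+357 > 504 → valid
(198,285,493): 198+285 ≤ 493 → not valid
(103,233,281): 103+233 > 281 → valid
(135,376,528): 135+376 ≤ 528 → not valid
(207,216,380): 207+216 > 380 → valid
(150,223,414): 150+223 ≤ 414 → not valid
(39,233,245): 39+233 > 245 → valid
4 of the 7 triples form a triangle.

4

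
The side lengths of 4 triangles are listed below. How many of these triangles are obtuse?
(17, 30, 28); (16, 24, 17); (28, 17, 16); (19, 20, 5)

3

(17,30,28): 17²+28² = 1073 > 900 = 30² → acute
(16,24,17): 16²+17² = 545 < 576 = 24² → obtuse
(28,17,16): 16²+17² = 545 < 784 = 28² → obtuse
(19,20,5): 5²+19² = 386 < 400 = 20² → obtuse
3 of the 4 are obtuse.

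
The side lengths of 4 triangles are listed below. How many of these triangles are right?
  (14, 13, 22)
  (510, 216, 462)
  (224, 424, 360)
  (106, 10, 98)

(14,13,22): 13²+14² = 365 < 484 = 22² → obtuse
(510,216,462): 216²+462² = 260100 = 510² → right
(224,424,360): 224²+360² = 179776 = 424² → right
(106,10,98): 10²+98² = 9704 < 11236 = 106² → obtuse
2 of the 4 are right.

2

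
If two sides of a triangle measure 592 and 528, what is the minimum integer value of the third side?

65

The third side must be strictly greater than |592 − 528| = 64.
The smallest integer above 64 is 65.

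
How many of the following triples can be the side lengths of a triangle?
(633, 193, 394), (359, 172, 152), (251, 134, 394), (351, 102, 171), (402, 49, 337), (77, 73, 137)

(193,394,633): 193+394 ≤ 633 → not valid
(152,172,359): 152+172 ≤ 359 → not valid
(134,251,394): 134+251 ≤ 394 → not valid
(102,171,351): 102+171 ≤ 351 → not valid
(49,337,402): 49+337 ≤ 402 → not valid
(73,77,137): 73+77 > 137 → valid
1 of the 6 triples forms a triangle.

1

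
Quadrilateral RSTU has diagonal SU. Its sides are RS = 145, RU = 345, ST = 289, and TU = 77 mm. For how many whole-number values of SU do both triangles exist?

153

From triangle RSU: 200 < SU < 490.
From triangle TSU: 212 < SU < 366.
Intersection: 212 < SU < 366, so integers 213 through 365: 153 values.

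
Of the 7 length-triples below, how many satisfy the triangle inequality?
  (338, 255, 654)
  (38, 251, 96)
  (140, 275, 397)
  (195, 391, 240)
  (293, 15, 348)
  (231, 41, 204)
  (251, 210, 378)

(255,338,654): 255+338 ≤ 654 → not valid
(38,96,251): 38+96 ≤ 251 → not valid
(140,275,397): 140+275 > 397 → valid
(195,240,391): 195+240 > 391 → valid
(15,293,348): 15+293 ≤ 348 → not valid
(41,204,231): 41+204 > 231 → valid
(210,251,378): 210+251 > 378 → valid
4 of the 7 triples form a triangle.

4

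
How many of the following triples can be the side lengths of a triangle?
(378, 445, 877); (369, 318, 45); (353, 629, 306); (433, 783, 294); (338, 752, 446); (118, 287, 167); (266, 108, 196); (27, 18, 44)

(378,445,877): 378+445 ≤ 877 → not valid
(45,318,369): 45+318 ≤ 369 → not valid
(306,353,629): 306+353 > 629 → valid
(294,433,783): 294+433 ≤ 783 → not valid
(338,446,752): 338+446 > 752 → valid
(118,167,287): 118+167 ≤ 287 → not valid
(108,196,266): 108+196 > 266 → valid
(18,27,44): 18+27 > 44 → valid
4 of the 8 triples form a triangle.

4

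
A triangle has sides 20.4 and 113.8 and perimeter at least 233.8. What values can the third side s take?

99.6 ≤ s < 134.2

Triangle inequality alone gives 93.4 < s < 134.2.
The perimeter condition gives s ≥ 233.8 − 20.4 − 113.8 = 99.6.
Intersecting the two: 99.6 ≤ s < 134.2.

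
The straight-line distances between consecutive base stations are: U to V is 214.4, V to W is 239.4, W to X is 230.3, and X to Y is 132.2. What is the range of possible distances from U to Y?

0 ≤ UY ≤ 816.3

The maximum is all hops collinear in one direction: 214.4 + 239.4 + 230.3 + 132.2 = 816.3.
The longest hop is 239.4; the others sum to 576.9. Since 239.4 ≤ 576.9, the path can fold back on itself completely, so the minimum distance is 0.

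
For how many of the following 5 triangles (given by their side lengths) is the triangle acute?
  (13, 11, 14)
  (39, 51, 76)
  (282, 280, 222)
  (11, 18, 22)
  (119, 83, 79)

2

(13,11,14): 11²+13² = 290 > 196 = 14² → acute
(39,51,76): 39²+51² = 4122 < 5776 = 76² → obtuse
(282,280,222): 222²+280² = 127684 > 79524 = 282² → acute
(11,18,22): 11²+18² = 445 < 484 = 22² → obtuse
(119,83,79): 79²+83² = 13130 < 14161 = 119² → obtuse
2 of the 5 are acute.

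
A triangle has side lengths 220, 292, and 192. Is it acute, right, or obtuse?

right

Compare the square of the longest side to the sum of squares of the other two: 192² + 220² = 85264 = 292².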